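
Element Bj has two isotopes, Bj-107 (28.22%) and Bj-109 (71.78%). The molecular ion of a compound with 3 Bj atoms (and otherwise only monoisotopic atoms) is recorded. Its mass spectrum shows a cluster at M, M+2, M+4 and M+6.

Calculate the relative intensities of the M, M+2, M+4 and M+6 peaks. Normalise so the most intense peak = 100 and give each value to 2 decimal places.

5.15 : 39.31 : 100.00 : 84.79

The 3 Bj atoms are independent, so intensities follow the terms of (0.2822 + 0.7178)^3.
P(M) = 0.2822^3 = 0.022474
P(M+2) = 3 × 0.2822^2 × 0.7178^1 = 0.171490
P(M+4) = 3 × 0.2822^1 × 0.7178^2 = 0.436200
P(M+6) = 0.7178^3 = 0.369837
The M+4 peak is largest (0.436200); scaling to 100 gives 5.15 : 39.31 : 100.00 : 84.79.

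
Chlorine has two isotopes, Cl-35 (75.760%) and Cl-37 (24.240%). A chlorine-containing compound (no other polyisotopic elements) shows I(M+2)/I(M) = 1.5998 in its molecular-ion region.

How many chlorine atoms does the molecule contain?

The M+2/M ratio from n Cl atoms is n · q/p = n · 0.24240/0.75760.
n = 1.5998 × 0.75760/0.24240 = 5.00 ≈ 5

5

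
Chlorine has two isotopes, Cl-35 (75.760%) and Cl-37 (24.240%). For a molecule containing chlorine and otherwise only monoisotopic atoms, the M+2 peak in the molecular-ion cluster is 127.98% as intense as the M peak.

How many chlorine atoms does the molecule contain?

4

The M+2/M ratio from n Cl atoms is n · q/p = n · 0.24240/0.75760.
n = 1.2798 × 0.75760/0.24240 = 4.00 ≈ 4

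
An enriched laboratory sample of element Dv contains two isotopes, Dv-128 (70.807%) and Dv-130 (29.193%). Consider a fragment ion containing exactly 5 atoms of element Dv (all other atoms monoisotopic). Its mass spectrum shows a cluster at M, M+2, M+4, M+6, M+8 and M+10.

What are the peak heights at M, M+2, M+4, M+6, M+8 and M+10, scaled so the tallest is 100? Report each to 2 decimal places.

The 5 Dv atoms are independent, so intensities follow the terms of (0.70807 + 0.29193)^5.
P(M) = 0.70807^5 = 0.177984
P(M+2) = 5 × 0.70807^4 × 0.29193^1 = 0.366905
P(M+4) = 10 × 0.70807^3 × 0.29193^2 = 0.302542
P(M+6) = 10 × 0.70807^2 × 0.29193^3 = 0.124735
P(M+8) = 5 × 0.70807^1 × 0.29193^4 = 0.025713
P(M+10) = 0.29193^5 = 0.002120
The M+2 peak is largest (0.366905); scaling to 100 gives 48.51 : 100.00 : 82.46 : 34.00 : 7.01 : 0.58.

48.51 : 100.00 : 82.46 : 34.00 : 7.01 : 0.58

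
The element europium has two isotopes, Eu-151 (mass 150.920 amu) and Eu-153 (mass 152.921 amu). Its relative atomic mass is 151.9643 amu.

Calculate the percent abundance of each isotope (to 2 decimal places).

With x = fraction of Eu-151 (so Eu-153 is 1 − x):
150.920·x + 152.921·(1 − x) = 151.9643
(150.920 − 152.921)·x = 151.9643 − 152.921
x = -0.9567 / -2.001 = 0.47811 → 47.81% Eu-151, 52.19% Eu-153.

Eu-151: 47.81%, Eu-153: 52.19%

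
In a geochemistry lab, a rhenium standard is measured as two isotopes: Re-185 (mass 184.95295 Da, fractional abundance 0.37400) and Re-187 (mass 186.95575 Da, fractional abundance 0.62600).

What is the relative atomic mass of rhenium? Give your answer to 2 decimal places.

186.21 Da

Weight each isotope mass by its fractional abundance: 0.37400 × 184.95295 + 0.62600 × 186.95575
= 69.172403 + 117.034300 = 186.206703 Da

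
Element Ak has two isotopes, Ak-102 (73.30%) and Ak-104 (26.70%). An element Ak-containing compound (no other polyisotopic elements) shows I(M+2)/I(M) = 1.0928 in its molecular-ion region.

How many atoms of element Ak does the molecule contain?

3

With n Ak atoms, P(M+2)/P(M) = C(n,1)·p^(n−1)q / p^n = n·q/p = n · 0.2670/0.7330.
n = 1.0928 × 0.7330/0.2670 = 3.00 ≈ 3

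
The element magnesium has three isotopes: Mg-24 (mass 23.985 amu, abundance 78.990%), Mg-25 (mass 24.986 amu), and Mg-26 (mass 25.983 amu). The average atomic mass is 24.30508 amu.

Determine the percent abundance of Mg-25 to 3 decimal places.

The remaining 21.010% is split between Mg-25 (fraction x) and Mg-26 (fraction 0.21010 − x).
Substituting: 24.986x + 25.983(0.21010 − x) = 5.3593285
(24.986 − 25.983)x = -0.0996998  ⇒  x = 0.10000, y = 0.11010
Mg-25: 10.000%, Mg-26: 11.010%.

10.000%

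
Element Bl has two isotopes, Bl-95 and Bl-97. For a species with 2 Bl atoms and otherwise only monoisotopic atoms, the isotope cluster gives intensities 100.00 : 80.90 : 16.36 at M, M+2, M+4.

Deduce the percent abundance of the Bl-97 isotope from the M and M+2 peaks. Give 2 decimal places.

Write p for the Bl-95 fraction. I(M+2)/I(M) = [C(2,1)·p^1·(1−p)] / p^2 = 2·(1−p)/p = 80.90/100.00 = 0.8090
(1−p)/p = 0.8090/2 = 0.4045  ⇒  p = 1/(1 + 0.4045) = 0.7120
Bl-95: 71.20%, Bl-97: 28.80%.

28.80%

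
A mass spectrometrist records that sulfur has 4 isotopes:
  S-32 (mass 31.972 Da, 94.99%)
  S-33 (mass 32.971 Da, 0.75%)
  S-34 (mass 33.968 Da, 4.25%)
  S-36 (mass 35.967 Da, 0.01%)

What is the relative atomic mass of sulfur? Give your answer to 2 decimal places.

32.06 Da

The abundance-weighted mean is 0.9499 × 31.972 + 0.0075 × 32.971 + 0.0425 × 33.968 + 0.0001 × 35.967
= 30.3702 + 0.2473 + 1.4436 + 0.0036 = 32.0647 Da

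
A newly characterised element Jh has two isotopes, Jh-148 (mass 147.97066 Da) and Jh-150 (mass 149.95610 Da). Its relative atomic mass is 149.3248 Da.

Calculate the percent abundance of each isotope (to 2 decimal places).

Jh-148: 31.80%, Jh-150: 68.20%

Let x be the fractional abundance of Jh-148; then Jh-150 has abundance 1 − x.
147.97066·x + 149.95610·(1 − x) = 149.3248
(147.97066 − 149.95610)·x = 149.3248 − 149.95610
x = -0.63130 / -1.98544 = 0.31796 → 31.80% Jh-148, 68.20% Jh-150.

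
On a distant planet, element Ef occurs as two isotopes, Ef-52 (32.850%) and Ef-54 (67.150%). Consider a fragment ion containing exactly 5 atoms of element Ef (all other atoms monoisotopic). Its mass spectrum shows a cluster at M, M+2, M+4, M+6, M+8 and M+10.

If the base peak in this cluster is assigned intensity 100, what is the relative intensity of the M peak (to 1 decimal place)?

1.1

Binomial terms of (0.32850 + 0.67150)^5: M 0.0038, M+2 0.0391, M+4 0.1598, M+6 0.3267, M+8 0.3340, M+10 0.1365 → M+8 is the base peak.
P(M+8) = C(5,4) × 0.32850^1 × 0.67150^4 = 5 × 0.3285 × 0.20332186 = 0.333956 (base)
P(M) = C(5,0) × 0.32850^5 × 0.67150^0 = 1 × 0.0038254 × 1.0000 = 0.003825
Relative intensity = 0.003825 / 0.333956 × 100 = 1.1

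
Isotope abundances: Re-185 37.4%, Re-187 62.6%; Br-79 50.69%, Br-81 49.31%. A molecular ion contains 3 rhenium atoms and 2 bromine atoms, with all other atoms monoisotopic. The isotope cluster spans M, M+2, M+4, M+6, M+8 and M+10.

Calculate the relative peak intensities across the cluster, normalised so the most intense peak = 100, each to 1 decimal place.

Rhenium pattern (n=3): 0.05231362 : 0.26268713 : 0.43968487 : 0.24531438
Bromine pattern (n=2): 0.25694761 : 0.49990478 : 0.24314761
Convolve the two distributions (both contribute in 2-u steps):
  M: 0.05231362×0.25694761 = 0.013442
  M+2: 0.05231362×0.49990478 + 0.26268713×0.25694761 = 0.093649
  M+4: 0.05231362×0.24314761 + 0.26268713×0.49990478 + 0.43968487×0.25694761 = 0.257014
  M+6: 0.26268713×0.24314761 + 0.43968487×0.49990478 + 0.24531438×0.25694761 = 0.346705
  M+8: 0.43968487×0.24314761 + 0.24531438×0.49990478 = 0.229542
  M+10: 0.24531438×0.24314761 = 0.059648
Scale to base peak (0.346705) = 100: 3.9 : 27.0 : 74.1 : 100.0 : 66.2 : 17.2

3.9 : 27.0 : 74.1 : 100.0 : 66.2 : 17.2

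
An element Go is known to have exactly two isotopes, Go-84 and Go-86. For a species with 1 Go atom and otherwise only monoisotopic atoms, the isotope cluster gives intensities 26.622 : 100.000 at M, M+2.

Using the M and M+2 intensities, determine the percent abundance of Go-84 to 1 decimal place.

21.0%

Write p for the Go-84 fraction. I(M+2)/I(M) = [C(1,1)·p^0·(1−p)] / p^1 = 1·(1−p)/p = 100.000/26.622 = 3.7563
(1−p)/p = 3.7563/1 = 3.7563  ⇒  p = 1/(1 + 3.7563) = 0.2102
Go-84: 21.0%, Go-86: 79.0%.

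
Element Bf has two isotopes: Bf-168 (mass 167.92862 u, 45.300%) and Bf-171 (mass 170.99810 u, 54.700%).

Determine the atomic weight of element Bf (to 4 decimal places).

169.6076 u

Ar = Σ fᵢ·mᵢ = 0.45300 × 167.92862 + 0.54700 × 170.99810
= 76.071665 + 93.535961 = 169.607626 u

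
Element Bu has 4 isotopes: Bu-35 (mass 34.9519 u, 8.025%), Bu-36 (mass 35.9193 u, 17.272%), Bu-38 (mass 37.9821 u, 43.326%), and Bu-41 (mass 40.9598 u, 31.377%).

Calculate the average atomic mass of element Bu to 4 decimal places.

38.3170 u

The abundance-weighted mean is 0.08025 × 34.9519 + 0.17272 × 35.9193 + 0.43326 × 37.9821 + 0.31377 × 40.9598
= 2.80489 + 6.20398 + 16.45612 + 12.85196 = 38.31695 u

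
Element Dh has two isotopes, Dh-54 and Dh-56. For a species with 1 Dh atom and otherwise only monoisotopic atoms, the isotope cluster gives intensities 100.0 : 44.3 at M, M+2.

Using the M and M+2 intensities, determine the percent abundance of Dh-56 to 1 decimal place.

30.7%

Write p for the Dh-54 fraction. I(M+2)/I(M) = [C(1,1)·p^0·(1−p)] / p^1 = 1·(1−p)/p = 44.3/100.0 = 0.4430
(1−p)/p = 0.4430/1 = 0.4430  ⇒  p = 1/(1 + 0.4430) = 0.6930
Dh-54: 69.3%, Dh-56: 30.7%.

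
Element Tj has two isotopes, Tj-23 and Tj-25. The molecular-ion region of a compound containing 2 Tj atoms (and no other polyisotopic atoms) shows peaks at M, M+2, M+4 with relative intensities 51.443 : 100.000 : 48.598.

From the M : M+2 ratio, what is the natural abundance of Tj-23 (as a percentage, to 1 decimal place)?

50.7%

If p is the fraction of Tj that is Tj-23, then I(M+2)/I(M) = [C(2,1)·p^1·(1−p)] / p^2 = 2·(1−p)/p = 100.000/51.443 = 1.9439
(1−p)/p = 1.9439/2 = 0.9719  ⇒  p = 1/(1 + 0.9719) = 0.5071
Tj-23: 50.7%, Tj-25: 49.3%.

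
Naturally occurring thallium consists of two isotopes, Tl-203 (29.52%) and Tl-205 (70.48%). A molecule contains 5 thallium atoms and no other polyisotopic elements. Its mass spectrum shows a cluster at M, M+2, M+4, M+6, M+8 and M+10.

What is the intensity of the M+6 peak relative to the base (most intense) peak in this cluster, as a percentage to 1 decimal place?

Binomial terms of (0.2952 + 0.7048)^5: M 0.0022, M+2 0.0268, M+4 0.1278, M+6 0.3051, M+8 0.3642, M+10 0.1739 → M+8 is the base peak.
P(M+8) = C(5,4) × 0.2952^1 × 0.7048^4 = 5 × 0.2952 × 0.24675365 = 0.364208 (base)
P(M+6) = C(5,3) × 0.2952^2 × 0.7048^3 = 10 × 0.08714304 × 0.35010449 = 0.305092
Relative intensity = 0.305092 / 0.364208 × 100 = 83.8

83.8%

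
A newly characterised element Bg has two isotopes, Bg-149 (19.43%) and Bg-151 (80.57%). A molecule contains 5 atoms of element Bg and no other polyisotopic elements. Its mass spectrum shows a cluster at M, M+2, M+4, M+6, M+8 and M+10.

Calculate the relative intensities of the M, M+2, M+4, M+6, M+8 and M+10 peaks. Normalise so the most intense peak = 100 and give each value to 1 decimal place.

0.1 : 1.4 : 11.6 : 48.2 : 100.0 : 82.9

The 5 Bg atoms are independent, so intensities follow the terms of (0.1943 + 0.8057)^5.
P(M) = 0.1943^5 = 0.000277
P(M+2) = 5 × 0.1943^4 × 0.8057^1 = 0.005742
P(M+4) = 10 × 0.1943^3 × 0.8057^2 = 0.047617
P(M+6) = 10 × 0.1943^2 × 0.8057^3 = 0.197454
P(M+8) = 5 × 0.1943^1 × 0.8057^4 = 0.409389
P(M+10) = 0.8057^5 = 0.339521
The M+8 peak is largest (0.409389); scaling to 100 gives 0.1 : 1.4 : 11.6 : 48.2 : 100.0 : 82.9.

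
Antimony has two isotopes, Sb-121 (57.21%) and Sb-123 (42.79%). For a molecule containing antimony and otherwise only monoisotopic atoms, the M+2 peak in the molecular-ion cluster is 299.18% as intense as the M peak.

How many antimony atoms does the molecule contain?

For n independent Sb atoms, I(M+2)/I(M) = n · (abundance Sb-123) / (abundance Sb-121) = n · 0.4279/0.5721.
n = 2.9918 × 0.5721/0.4279 = 4.00 ≈ 4

4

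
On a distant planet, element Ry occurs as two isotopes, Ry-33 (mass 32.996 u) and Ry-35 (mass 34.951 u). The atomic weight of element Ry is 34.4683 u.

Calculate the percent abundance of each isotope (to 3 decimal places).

Writing the weighted mean with unknown fraction x of Ry-33:
32.996·x + 34.951·(1 − x) = 34.4683
(32.996 − 34.951)·x = 34.4683 − 34.951
x = -0.4827 / -1.955 = 0.24691 → 24.691% Ry-33, 75.309% Ry-35.

Ry-33: 24.691%, Ry-35: 75.309%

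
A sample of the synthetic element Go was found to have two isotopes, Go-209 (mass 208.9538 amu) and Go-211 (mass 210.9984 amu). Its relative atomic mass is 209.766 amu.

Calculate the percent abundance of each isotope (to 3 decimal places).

With x = fraction of Go-209 (so Go-211 is 1 − x):
208.9538·x + 210.9984·(1 − x) = 209.766
(208.9538 − 210.9984)·x = 209.766 − 210.9984
x = -1.2324 / -2.0446 = 0.60276 → 60.276% Go-209, 39.724% Go-211.

Go-209: 60.276%, Go-211: 39.724%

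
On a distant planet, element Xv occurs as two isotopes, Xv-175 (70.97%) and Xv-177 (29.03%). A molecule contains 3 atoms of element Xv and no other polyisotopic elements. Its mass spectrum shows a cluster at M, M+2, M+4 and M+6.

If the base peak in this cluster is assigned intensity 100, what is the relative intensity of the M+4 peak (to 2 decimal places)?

40.90

(0.7097 + 0.2903)^3 gives M 0.3575, M+2 0.4386, M+4 0.1794, M+6 0.0245; the largest is M+2.
P(M+2) = C(3,1) × 0.7097^2 × 0.2903^1 = 3 × 0.50367409 × 0.2903 = 0.438650 (base)
P(M+4) = C(3,2) × 0.7097^1 × 0.2903^2 = 3 × 0.7097 × 0.08427409 = 0.179428
Relative intensity = 0.179428 / 0.438650 × 100 = 40.90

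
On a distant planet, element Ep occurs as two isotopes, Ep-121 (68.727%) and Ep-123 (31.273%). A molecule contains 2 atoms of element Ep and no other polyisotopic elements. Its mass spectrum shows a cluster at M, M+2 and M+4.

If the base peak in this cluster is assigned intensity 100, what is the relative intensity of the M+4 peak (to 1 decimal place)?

20.7

(0.68727 + 0.31273)^2 gives M 0.4723, M+2 0.4299, M+4 0.0978; the largest is M.
P(M) = C(2,0) × 0.68727^2 × 0.31273^0 = 1 × 0.47234005 × 1.0000 = 0.472340 (base)
P(M+4) = C(2,2) × 0.68727^0 × 0.31273^2 = 1 × 1.0000 × 0.09780005 = 0.097800
Relative intensity = 0.097800 / 0.472340 × 100 = 20.7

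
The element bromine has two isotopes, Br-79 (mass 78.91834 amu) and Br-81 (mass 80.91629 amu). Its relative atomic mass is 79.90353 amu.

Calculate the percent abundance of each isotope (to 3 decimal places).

With x = fraction of Br-79 (so Br-81 is 1 − x):
78.91834·x + 80.91629·(1 − x) = 79.90353
(78.91834 − 80.91629)·x = 79.90353 − 80.91629
x = -1.01276 / -1.99795 = 0.50690 → 50.690% Br-79, 49.310% Br-81.

Br-79: 50.690%, Br-81: 49.310%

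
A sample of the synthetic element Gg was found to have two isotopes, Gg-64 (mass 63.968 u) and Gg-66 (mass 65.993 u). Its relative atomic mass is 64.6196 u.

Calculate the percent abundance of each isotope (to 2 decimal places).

Gg-64: 67.82%, Gg-66: 32.18%

With x = fraction of Gg-64 (so Gg-66 is 1 − x):
63.968·x + 65.993·(1 − x) = 64.6196
(63.968 − 65.993)·x = 64.6196 − 65.993
x = -1.3734 / -2.025 = 0.67822 → 67.82% Gg-64, 32.18% Gg-66.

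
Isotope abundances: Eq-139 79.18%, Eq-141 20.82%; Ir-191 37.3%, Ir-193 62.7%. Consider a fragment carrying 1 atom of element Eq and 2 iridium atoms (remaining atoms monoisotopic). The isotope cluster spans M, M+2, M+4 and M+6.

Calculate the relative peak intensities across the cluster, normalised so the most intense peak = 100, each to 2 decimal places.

Element Eq pattern (n=1): 0.7918 : 0.2082
Iridium pattern (n=2): 0.139129 : 0.467742 : 0.393129
Convolve the two distributions (both contribute in 2-u steps):
  M: 0.7918×0.139129 = 0.110162
  M+2: 0.7918×0.467742 + 0.2082×0.139129 = 0.399325
  M+4: 0.7918×0.393129 + 0.2082×0.467742 = 0.408663
  M+6: 0.2082×0.393129 = 0.081849
Scale to base peak (0.408663) = 100: 26.96 : 97.71 : 100.00 : 20.03

26.96 : 97.71 : 100.00 : 20.03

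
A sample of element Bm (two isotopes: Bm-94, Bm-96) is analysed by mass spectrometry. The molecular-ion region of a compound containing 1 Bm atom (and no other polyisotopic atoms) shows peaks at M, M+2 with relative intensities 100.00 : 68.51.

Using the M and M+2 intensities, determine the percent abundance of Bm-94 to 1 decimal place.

Let p = fractional abundance of Bm-94. I(M+2)/I(M) = [C(1,1)·p^0·(1−p)] / p^1 = 1·(1−p)/p = 68.51/100.00 = 0.6851
(1−p)/p = 0.6851/1 = 0.6851  ⇒  p = 1/(1 + 0.6851) = 0.5934
Bm-94: 59.3%, Bm-96: 40.7%.

59.3%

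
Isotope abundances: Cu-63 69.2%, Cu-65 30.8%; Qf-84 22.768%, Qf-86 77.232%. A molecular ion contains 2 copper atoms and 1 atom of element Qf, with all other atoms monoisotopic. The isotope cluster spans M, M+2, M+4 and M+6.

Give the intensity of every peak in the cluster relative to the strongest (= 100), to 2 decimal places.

Copper pattern (n=2): 0.478864 : 0.426272 : 0.094864
Element Qf pattern (n=1): 0.22768 : 0.77232
Convolve the two distributions (both contribute in 2-u steps):
  M: 0.478864×0.22768 = 0.109028
  M+2: 0.478864×0.77232 + 0.426272×0.22768 = 0.466890
  M+4: 0.426272×0.77232 + 0.094864×0.22768 = 0.350817
  M+6: 0.094864×0.77232 = 0.073265
Scale to base peak (0.466890) = 100: 23.35 : 100.00 : 75.14 : 15.69

23.35 : 100.00 : 75.14 : 15.69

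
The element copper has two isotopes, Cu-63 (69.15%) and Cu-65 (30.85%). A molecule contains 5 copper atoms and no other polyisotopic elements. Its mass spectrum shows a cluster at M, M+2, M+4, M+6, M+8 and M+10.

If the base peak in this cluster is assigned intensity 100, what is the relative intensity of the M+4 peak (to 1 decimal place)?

(0.6915 + 0.3085)^5 gives M 0.1581, M+2 0.3527, M+4 0.3147, M+6 0.1404, M+8 0.0313, M+10 0.0028; the largest is M+2.
P(M+2) = C(5,1) × 0.6915^4 × 0.3085^1 = 5 × 0.2286487 × 0.3085 = 0.352691 (base)
P(M+4) = C(5,2) × 0.6915^3 × 0.3085^2 = 10 × 0.33065611 × 0.09517225 = 0.314693
Relative intensity = 0.314693 / 0.352691 × 100 = 89.2

89.2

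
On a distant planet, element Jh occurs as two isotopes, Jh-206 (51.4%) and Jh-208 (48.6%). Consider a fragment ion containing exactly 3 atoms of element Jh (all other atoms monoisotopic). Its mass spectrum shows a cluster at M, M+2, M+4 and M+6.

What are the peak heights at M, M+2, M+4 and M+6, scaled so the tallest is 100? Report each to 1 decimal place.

The 3 Jh atoms are independent, so intensities follow the terms of (0.514 + 0.486)^3.
P(M) = 0.514^3 = 0.135797
P(M+2) = 3 × 0.514^2 × 0.486^1 = 0.385198
P(M+4) = 3 × 0.514^1 × 0.486^2 = 0.364214
P(M+6) = 0.486^3 = 0.114791
The M+2 peak is largest (0.385198); scaling to 100 gives 35.3 : 100.0 : 94.6 : 29.8.

35.3 : 100.0 : 94.6 : 29.8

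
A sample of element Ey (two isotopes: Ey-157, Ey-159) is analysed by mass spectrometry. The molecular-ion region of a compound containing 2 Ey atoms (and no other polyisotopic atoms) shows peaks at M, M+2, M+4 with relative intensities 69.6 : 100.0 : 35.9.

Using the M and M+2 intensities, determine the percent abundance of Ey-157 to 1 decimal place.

58.2%

Write p for the Ey-157 fraction. I(M+2)/I(M) = [C(2,1)·p^1·(1−p)] / p^2 = 2·(1−p)/p = 100.0/69.6 = 1.4368
(1−p)/p = 1.4368/2 = 0.7184  ⇒  p = 1/(1 + 0.7184) = 0.5819
Ey-157: 58.2%, Ey-159: 41.8%.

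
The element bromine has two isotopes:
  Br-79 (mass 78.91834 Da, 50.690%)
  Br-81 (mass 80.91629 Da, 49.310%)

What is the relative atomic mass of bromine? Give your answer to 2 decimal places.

79.90 Da

The abundance-weighted mean is 0.50690 × 78.91834 + 0.49310 × 80.91629
= 40.003707 + 39.899823 = 79.903530 Da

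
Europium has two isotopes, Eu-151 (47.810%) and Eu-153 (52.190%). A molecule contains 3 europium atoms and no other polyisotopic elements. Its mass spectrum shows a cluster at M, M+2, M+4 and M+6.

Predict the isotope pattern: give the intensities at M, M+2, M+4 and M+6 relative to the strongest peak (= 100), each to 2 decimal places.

27.97 : 91.61 : 100.00 : 36.39

Expanding (0.47810 + 0.52190)^3:
P(M) = 0.47810^3 = 0.109284
P(M+2) = 3 × 0.47810^2 × 0.52190^1 = 0.357887
P(M+4) = 3 × 0.47810^1 × 0.52190^2 = 0.390674
P(M+6) = 0.52190^3 = 0.142155
The M+4 peak is largest (0.390674); scaling to 100 gives 27.97 : 91.61 : 100.00 : 36.39.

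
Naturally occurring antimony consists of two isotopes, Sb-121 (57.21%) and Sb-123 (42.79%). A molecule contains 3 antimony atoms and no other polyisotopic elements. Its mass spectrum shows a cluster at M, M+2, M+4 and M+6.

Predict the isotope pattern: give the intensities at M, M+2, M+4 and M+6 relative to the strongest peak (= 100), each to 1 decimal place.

44.6 : 100.0 : 74.8 : 18.6

Each Sb atom is independently Sb-121 (p = 0.5721) or Sb-123 (q = 0.4279); the cluster is the binomial expansion (p + q)^3.
P(M) = 0.5721^3 = 0.187247
P(M+2) = 3 × 0.5721^2 × 0.4279^1 = 0.420153
P(M+4) = 3 × 0.5721^1 × 0.4279^2 = 0.314252
P(M+6) = 0.4279^3 = 0.078348
The M+2 peak is largest (0.420153); scaling to 100 gives 44.6 : 100.0 : 74.8 : 18.6.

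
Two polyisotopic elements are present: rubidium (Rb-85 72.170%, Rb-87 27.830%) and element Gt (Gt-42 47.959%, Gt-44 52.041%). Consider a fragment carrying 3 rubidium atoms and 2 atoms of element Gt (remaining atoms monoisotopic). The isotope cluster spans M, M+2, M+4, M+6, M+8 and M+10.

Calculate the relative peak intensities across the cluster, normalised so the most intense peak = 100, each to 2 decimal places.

Rubidium pattern (n=3): 0.37589809 : 0.43485841 : 0.16768892 : 0.02155458
Element Gt pattern (n=2): 0.23000657 : 0.49916686 : 0.27082657
Convolve the two distributions (both contribute in 2-u steps):
  M: 0.37589809×0.23000657 = 0.086459
  M+2: 0.37589809×0.49916686 + 0.43485841×0.23000657 = 0.287656
  M+4: 0.37589809×0.27082657 + 0.43485841×0.49916686 + 0.16768892×0.23000657 = 0.357440
  M+6: 0.43485841×0.27082657 + 0.16768892×0.49916686 + 0.02155458×0.23000657 = 0.206434
  M+8: 0.16768892×0.27082657 + 0.02155458×0.49916686 = 0.056174
  M+10: 0.02155458×0.27082657 = 0.005838
Scale to base peak (0.357440) = 100: 24.19 : 80.48 : 100.00 : 57.75 : 15.72 : 1.63

24.19 : 80.48 : 100.00 : 57.75 : 15.72 : 1.63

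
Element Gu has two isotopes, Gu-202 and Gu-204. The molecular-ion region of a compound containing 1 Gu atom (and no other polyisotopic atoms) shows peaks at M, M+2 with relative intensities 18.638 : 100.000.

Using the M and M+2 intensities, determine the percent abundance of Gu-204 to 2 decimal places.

84.29%

Let p = fractional abundance of Gu-202. I(M+2)/I(M) = [C(1,1)·p^0·(1−p)] / p^1 = 1·(1−p)/p = 100.000/18.638 = 5.3654
(1−p)/p = 5.3654/1 = 5.3654  ⇒  p = 1/(1 + 5.3654) = 0.1571
Gu-202: 15.71%, Gu-204: 84.29%.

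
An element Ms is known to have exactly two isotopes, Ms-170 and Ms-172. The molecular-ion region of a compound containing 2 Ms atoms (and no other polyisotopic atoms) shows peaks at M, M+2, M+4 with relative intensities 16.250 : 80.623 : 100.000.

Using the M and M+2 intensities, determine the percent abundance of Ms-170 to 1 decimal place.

28.7%

If p is the fraction of Ms that is Ms-170, then I(M+2)/I(M) = [C(2,1)·p^1·(1−p)] / p^2 = 2·(1−p)/p = 80.623/16.250 = 4.9614
(1−p)/p = 4.9614/2 = 2.4807  ⇒  p = 1/(1 + 2.4807) = 0.2873
Ms-170: 28.7%, Ms-172: 71.3%.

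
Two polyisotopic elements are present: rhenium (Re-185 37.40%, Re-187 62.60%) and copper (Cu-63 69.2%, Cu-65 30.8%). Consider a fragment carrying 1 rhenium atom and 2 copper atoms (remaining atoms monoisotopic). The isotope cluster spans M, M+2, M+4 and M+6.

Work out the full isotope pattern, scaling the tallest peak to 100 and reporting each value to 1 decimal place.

39.0 : 100.0 : 65.8 : 12.9

Rhenium pattern (n=1): 0.3740 : 0.6260
Copper pattern (n=2): 0.478864 : 0.426272 : 0.094864
Convolve the two distributions (both contribute in 2-u steps):
  M: 0.3740×0.478864 = 0.179095
  M+2: 0.3740×0.426272 + 0.6260×0.478864 = 0.459195
  M+4: 0.3740×0.094864 + 0.6260×0.426272 = 0.302325
  M+6: 0.6260×0.094864 = 0.059385
Scale to base peak (0.459195) = 100: 39.0 : 100.0 : 65.8 : 12.9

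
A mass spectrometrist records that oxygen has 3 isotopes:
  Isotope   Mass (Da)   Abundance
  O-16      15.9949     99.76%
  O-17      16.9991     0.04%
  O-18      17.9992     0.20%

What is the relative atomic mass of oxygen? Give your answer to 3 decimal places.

15.999 Da

Average mass = Σ (abundance × isotope mass) = 0.9976 × 15.9949 + 0.0004 × 16.9991 + 0.0020 × 17.9992
= 15.95651 + 0.00680 + 0.03600 = 15.99931 Da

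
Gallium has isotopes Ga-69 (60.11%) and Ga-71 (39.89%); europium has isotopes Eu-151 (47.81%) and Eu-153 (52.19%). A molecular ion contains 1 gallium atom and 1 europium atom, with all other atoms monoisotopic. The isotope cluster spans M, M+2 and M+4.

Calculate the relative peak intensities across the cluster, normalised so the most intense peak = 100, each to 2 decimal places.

56.97 : 100.00 : 41.27

Gallium pattern (n=1): 0.6011 : 0.3989
Europium pattern (n=1): 0.4781 : 0.5219
Convolve the two distributions (both contribute in 2-u steps):
  M: 0.6011×0.4781 = 0.287386
  M+2: 0.6011×0.5219 + 0.3989×0.4781 = 0.504428
  M+4: 0.3989×0.5219 = 0.208186
Scale to base peak (0.504428) = 100: 56.97 : 100.00 : 41.27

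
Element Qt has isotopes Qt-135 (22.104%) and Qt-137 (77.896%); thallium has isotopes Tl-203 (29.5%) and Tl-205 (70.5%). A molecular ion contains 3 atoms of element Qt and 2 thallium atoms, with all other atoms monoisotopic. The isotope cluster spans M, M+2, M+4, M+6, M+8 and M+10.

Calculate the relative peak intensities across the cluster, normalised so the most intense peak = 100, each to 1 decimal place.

Element Qt pattern (n=3): 0.01079972 : 0.11417688 : 0.40236708 : 0.47265632
Thallium pattern (n=2): 0.087025 : 0.41595 : 0.497025
Convolve the two distributions (both contribute in 2-u steps):
  M: 0.01079972×0.087025 = 0.000940
  M+2: 0.01079972×0.41595 + 0.11417688×0.087025 = 0.014428
  M+4: 0.01079972×0.497025 + 0.11417688×0.41595 + 0.40236708×0.087025 = 0.087876
  M+6: 0.11417688×0.497025 + 0.40236708×0.41595 + 0.47265632×0.087025 = 0.265246
  M+8: 0.40236708×0.497025 + 0.47265632×0.41595 = 0.396588
  M+10: 0.47265632×0.497025 = 0.234922
Scale to base peak (0.396588) = 100: 0.2 : 3.6 : 22.2 : 66.9 : 100.0 : 59.2

0.2 : 3.6 : 22.2 : 66.9 : 100.0 : 59.2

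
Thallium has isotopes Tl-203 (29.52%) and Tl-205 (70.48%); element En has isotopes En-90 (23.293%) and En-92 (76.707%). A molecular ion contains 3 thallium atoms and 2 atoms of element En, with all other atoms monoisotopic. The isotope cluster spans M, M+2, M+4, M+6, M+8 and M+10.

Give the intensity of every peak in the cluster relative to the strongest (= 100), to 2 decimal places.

Thallium pattern (n=3): 0.02572463 : 0.18425524 : 0.43991564 : 0.35010449
Element En pattern (n=2): 0.05425638 : 0.35734723 : 0.58839638
Convolve the two distributions (both contribute in 2-u steps):
  M: 0.02572463×0.05425638 = 0.001396
  M+2: 0.02572463×0.35734723 + 0.18425524×0.05425638 = 0.019190
  M+4: 0.02572463×0.58839638 + 0.18425524×0.35734723 + 0.43991564×0.05425638 = 0.104848
  M+6: 0.18425524×0.58839638 + 0.43991564×0.35734723 + 0.35010449×0.05425638 = 0.284613
  M+8: 0.43991564×0.58839638 + 0.35010449×0.35734723 = 0.383954
  M+10: 0.35010449×0.58839638 = 0.206000
Scale to base peak (0.383954) = 100: 0.36 : 5.00 : 27.31 : 74.13 : 100.00 : 53.65

0.36 : 5.00 : 27.31 : 74.13 : 100.00 : 53.65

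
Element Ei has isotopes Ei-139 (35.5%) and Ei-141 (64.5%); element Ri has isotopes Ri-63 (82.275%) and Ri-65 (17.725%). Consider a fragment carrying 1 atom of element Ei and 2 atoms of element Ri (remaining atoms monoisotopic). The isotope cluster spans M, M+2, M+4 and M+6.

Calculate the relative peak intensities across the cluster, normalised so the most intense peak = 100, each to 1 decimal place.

Element Ei pattern (n=1): 0.3550 : 0.6450
Element Ri pattern (n=2): 0.67691756 : 0.29166487 : 0.03141756
Convolve the two distributions (both contribute in 2-u steps):
  M: 0.3550×0.67691756 = 0.240306
  M+2: 0.3550×0.29166487 + 0.6450×0.67691756 = 0.540153
  M+4: 0.3550×0.03141756 + 0.6450×0.29166487 = 0.199277
  M+6: 0.6450×0.03141756 = 0.020264
Scale to base peak (0.540153) = 100: 44.5 : 100.0 : 36.9 : 3.8

44.5 : 100.0 : 36.9 : 3.8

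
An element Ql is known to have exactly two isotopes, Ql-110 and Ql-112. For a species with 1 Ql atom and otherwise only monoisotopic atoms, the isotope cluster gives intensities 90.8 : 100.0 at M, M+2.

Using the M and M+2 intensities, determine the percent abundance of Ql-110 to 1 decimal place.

47.6%

Let p = fractional abundance of Ql-110. I(M+2)/I(M) = [C(1,1)·p^0·(1−p)] / p^1 = 1·(1−p)/p = 100.0/90.8 = 1.1013
(1−p)/p = 1.1013/1 = 1.1013  ⇒  p = 1/(1 + 1.1013) = 0.4759
Ql-110: 47.6%, Ql-112: 52.4%.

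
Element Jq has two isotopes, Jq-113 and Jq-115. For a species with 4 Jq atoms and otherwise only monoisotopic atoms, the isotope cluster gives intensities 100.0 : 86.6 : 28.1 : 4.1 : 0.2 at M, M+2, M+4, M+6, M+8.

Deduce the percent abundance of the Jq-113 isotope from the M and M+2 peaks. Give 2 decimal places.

Write p for the Jq-113 fraction. I(M+2)/I(M) = [C(4,1)·p^3·(1−p)] / p^4 = 4·(1−p)/p = 86.6/100.0 = 0.8660
(1−p)/p = 0.8660/4 = 0.2165  ⇒  p = 1/(1 + 0.2165) = 0.8220
Jq-113: 82.20%, Jq-115: 17.80%.

82.20%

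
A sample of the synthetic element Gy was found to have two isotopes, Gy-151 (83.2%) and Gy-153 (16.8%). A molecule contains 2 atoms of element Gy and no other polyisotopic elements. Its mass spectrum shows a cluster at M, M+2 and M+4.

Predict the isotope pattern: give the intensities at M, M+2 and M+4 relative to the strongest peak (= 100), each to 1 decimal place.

100.0 : 40.4 : 4.1

Each Gy atom is independently Gy-151 (p = 0.832) or Gy-153 (q = 0.168); the cluster is the binomial expansion (p + q)^2.
P(M) = 0.832^2 = 0.692224
P(M+2) = 2 × 0.832^1 × 0.168^1 = 0.279552
P(M+4) = 0.168^2 = 0.028224
The M peak is largest (0.692224); scaling to 100 gives 100.0 : 40.4 : 4.1.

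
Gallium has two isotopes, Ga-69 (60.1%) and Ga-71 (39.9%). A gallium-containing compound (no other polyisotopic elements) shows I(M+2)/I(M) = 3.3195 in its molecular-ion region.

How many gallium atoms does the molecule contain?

5

With n Ga atoms, P(M+2)/P(M) = C(n,1)·p^(n−1)q / p^n = n·q/p = n · 0.399/0.601.
n = 3.3195 × 0.601/0.399 = 5.00 ≈ 5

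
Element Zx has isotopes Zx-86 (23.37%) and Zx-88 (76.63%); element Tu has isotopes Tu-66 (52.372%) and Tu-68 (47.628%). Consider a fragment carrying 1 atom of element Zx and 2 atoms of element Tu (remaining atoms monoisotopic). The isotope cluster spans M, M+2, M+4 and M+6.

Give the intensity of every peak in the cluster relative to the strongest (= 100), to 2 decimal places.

14.73 : 75.07 : 100.00 : 39.93

Element Zx pattern (n=1): 0.2337 : 0.7663
Element Tu pattern (n=2): 0.27428264 : 0.49887472 : 0.22684264
Convolve the two distributions (both contribute in 2-u steps):
  M: 0.2337×0.27428264 = 0.064100
  M+2: 0.2337×0.49887472 + 0.7663×0.27428264 = 0.326770
  M+4: 0.2337×0.22684264 + 0.7663×0.49887472 = 0.435301
  M+6: 0.7663×0.22684264 = 0.173830
Scale to base peak (0.435301) = 100: 14.73 : 75.07 : 100.00 : 39.93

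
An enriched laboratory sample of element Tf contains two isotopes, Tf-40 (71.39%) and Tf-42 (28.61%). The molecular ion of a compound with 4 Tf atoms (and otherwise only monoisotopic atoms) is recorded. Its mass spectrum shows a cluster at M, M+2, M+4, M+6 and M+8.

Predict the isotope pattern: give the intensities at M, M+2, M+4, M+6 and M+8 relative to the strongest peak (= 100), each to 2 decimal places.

62.38 : 100.00 : 60.11 : 16.06 : 1.61

Each Tf atom is independently Tf-40 (p = 0.7139) or Tf-42 (q = 0.2861); the cluster is the binomial expansion (p + q)^4.
P(M) = 0.7139^4 = 0.259746
P(M+2) = 4 × 0.7139^3 × 0.2861^1 = 0.416380
P(M+4) = 6 × 0.7139^2 × 0.2861^2 = 0.250301
P(M+6) = 4 × 0.7139^1 × 0.2861^3 = 0.066873
P(M+8) = 0.2861^4 = 0.006700
The M+2 peak is largest (0.416380); scaling to 100 gives 62.38 : 100.00 : 60.11 : 16.06 : 1.61.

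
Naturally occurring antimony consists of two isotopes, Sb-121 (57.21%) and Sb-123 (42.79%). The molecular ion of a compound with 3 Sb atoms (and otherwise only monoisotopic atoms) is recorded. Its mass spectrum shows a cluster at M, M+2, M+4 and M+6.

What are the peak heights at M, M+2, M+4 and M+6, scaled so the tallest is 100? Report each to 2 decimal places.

44.57 : 100.00 : 74.79 : 18.65

Expanding (0.5721 + 0.4279)^3:
P(M) = 0.5721^3 = 0.187247
P(M+2) = 3 × 0.5721^2 × 0.4279^1 = 0.420153
P(M+4) = 3 × 0.5721^1 × 0.4279^2 = 0.314252
P(M+6) = 0.4279^3 = 0.078348
The M+2 peak is largest (0.420153); scaling to 100 gives 44.57 : 100.00 : 74.79 : 18.65.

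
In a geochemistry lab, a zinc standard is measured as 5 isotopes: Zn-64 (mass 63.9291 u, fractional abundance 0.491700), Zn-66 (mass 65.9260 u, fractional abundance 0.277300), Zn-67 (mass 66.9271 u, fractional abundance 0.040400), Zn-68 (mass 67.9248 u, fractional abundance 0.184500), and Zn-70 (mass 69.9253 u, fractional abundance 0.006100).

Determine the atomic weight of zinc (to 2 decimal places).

Weight each isotope mass by its fractional abundance: 0.491700 × 63.9291 + 0.277300 × 65.9260 + 0.040400 × 66.9271 + 0.184500 × 67.9248 + 0.006100 × 69.9253
= 31.43394 + 18.28128 + 2.70385 + 12.53213 + 0.42654 = 65.37774 u

65.38 u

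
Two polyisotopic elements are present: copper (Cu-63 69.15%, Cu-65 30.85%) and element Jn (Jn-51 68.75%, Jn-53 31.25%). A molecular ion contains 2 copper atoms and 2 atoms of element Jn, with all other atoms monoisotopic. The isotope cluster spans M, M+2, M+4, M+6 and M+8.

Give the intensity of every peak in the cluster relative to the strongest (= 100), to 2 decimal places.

55.51 : 100.00 : 67.55 : 20.28 : 2.28

Copper pattern (n=2): 0.47817225 : 0.4266555 : 0.09517225
Element Jn pattern (n=2): 0.47265625 : 0.4296875 : 0.09765625
Convolve the two distributions (both contribute in 2-u steps):
  M: 0.47817225×0.47265625 = 0.226011
  M+2: 0.47817225×0.4296875 + 0.4266555×0.47265625 = 0.407126
  M+4: 0.47817225×0.09765625 + 0.4266555×0.4296875 + 0.09517225×0.47265625 = 0.275009
  M+6: 0.4266555×0.09765625 + 0.09517225×0.4296875 = 0.082560
  M+8: 0.09517225×0.09765625 = 0.009294
Scale to base peak (0.407126) = 100: 55.51 : 100.00 : 67.55 : 20.28 : 2.28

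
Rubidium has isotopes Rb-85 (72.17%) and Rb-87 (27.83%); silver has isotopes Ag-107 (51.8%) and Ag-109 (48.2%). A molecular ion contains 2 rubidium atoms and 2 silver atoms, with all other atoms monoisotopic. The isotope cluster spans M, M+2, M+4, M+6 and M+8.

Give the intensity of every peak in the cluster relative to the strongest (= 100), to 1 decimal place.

38.0 : 100.0 : 93.1 : 35.9 : 4.9

Rubidium pattern (n=2): 0.52085089 : 0.40169822 : 0.07745089
Silver pattern (n=2): 0.268324 : 0.499352 : 0.232324
Convolve the two distributions (both contribute in 2-u steps):
  M: 0.52085089×0.268324 = 0.139757
  M+2: 0.52085089×0.499352 + 0.40169822×0.268324 = 0.367873
  M+4: 0.52085089×0.232324 + 0.40169822×0.499352 + 0.07745089×0.268324 = 0.342377
  M+6: 0.40169822×0.232324 + 0.07745089×0.499352 = 0.131999
  M+8: 0.07745089×0.232324 = 0.017994
Scale to base peak (0.367873) = 100: 38.0 : 100.0 : 93.1 : 35.9 : 4.9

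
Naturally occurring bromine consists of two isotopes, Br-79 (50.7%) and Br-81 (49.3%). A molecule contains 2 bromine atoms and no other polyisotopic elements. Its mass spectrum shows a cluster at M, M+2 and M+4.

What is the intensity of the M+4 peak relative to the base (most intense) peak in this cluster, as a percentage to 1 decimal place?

Term probabilities: M 0.2570, M+2 0.4999, M+4 0.2430. Base peak = M+2.
P(M+2) = C(2,1) × 0.507^1 × 0.493^1 = 2 × 0.5070 × 0.4930 = 0.499902 (base)
P(M+4) = C(2,2) × 0.507^0 × 0.493^2 = 1 × 1.0000 × 0.243049 = 0.243049
Relative intensity = 0.243049 / 0.499902 × 100 = 48.6

48.6%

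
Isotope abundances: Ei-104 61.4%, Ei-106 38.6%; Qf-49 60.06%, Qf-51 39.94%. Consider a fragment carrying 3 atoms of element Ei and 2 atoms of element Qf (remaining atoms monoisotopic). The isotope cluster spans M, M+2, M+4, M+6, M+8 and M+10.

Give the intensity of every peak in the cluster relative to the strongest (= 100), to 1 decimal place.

Element Ei pattern (n=3): 0.23147554 : 0.43656137 : 0.27445063 : 0.05751246
Element Qf pattern (n=2): 0.36072036 : 0.47975928 : 0.15952036
Convolve the two distributions (both contribute in 2-u steps):
  M: 0.23147554×0.36072036 = 0.083498
  M+2: 0.23147554×0.47975928 + 0.43656137×0.36072036 = 0.268529
  M+4: 0.23147554×0.15952036 + 0.43656137×0.47975928 + 0.27445063×0.36072036 = 0.345369
  M+6: 0.43656137×0.15952036 + 0.27445063×0.47975928 + 0.05751246×0.36072036 = 0.222057
  M+8: 0.27445063×0.15952036 + 0.05751246×0.47975928 = 0.071373
  M+10: 0.05751246×0.15952036 = 0.009174
Scale to base peak (0.345369) = 100: 24.2 : 77.8 : 100.0 : 64.3 : 20.7 : 2.7

24.2 : 77.8 : 100.0 : 64.3 : 20.7 : 2.7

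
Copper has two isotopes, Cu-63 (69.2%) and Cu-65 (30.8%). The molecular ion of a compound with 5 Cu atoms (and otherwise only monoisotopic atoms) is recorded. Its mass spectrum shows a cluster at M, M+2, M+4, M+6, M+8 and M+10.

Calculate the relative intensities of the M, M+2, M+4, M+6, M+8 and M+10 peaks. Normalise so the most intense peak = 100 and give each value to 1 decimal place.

44.9 : 100.0 : 89.0 : 39.6 : 8.8 : 0.8

Expanding (0.692 + 0.308)^5:
P(M) = 0.692^5 = 0.158683
P(M+2) = 5 × 0.692^4 × 0.308^1 = 0.353139
P(M+4) = 10 × 0.692^3 × 0.308^2 = 0.314355
P(M+6) = 10 × 0.692^2 × 0.308^3 = 0.139915
P(M+8) = 5 × 0.692^1 × 0.308^4 = 0.031137
P(M+10) = 0.308^5 = 0.002772
The M+2 peak is largest (0.353139); scaling to 100 gives 44.9 : 100.0 : 89.0 : 39.6 : 8.8 : 0.8.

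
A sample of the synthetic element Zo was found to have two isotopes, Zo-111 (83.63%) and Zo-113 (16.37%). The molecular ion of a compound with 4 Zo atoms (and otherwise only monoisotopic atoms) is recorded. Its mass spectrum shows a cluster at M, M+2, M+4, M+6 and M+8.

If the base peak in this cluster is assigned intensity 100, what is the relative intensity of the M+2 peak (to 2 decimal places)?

Term probabilities: M 0.4892, M+2 0.3830, M+4 0.1125, M+6 0.0147, M+8 0.0007. Base peak = M.
P(M) = C(4,0) × 0.8363^4 × 0.1637^0 = 1 × 0.48915713 × 1.0000 = 0.489157 (base)
P(M+2) = C(4,1) × 0.8363^3 × 0.1637^1 = 4 × 0.58490629 × 0.1637 = 0.382997
Relative intensity = 0.382997 / 0.489157 × 100 = 78.30

78.30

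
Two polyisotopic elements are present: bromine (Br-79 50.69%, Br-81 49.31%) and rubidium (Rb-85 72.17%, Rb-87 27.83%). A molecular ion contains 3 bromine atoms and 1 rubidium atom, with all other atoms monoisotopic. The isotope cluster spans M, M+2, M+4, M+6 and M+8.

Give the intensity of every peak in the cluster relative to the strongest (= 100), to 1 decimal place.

25.2 : 83.3 : 100.0 : 50.8 : 9.0

Bromine pattern (n=3): 0.13024674 : 0.3801026 : 0.36975457 : 0.11989609
Rubidium pattern (n=1): 0.7217 : 0.2783
Convolve the two distributions (both contribute in 2-u steps):
  M: 0.13024674×0.7217 = 0.093999
  M+2: 0.13024674×0.2783 + 0.3801026×0.7217 = 0.310568
  M+4: 0.3801026×0.2783 + 0.36975457×0.7217 = 0.372634
  M+6: 0.36975457×0.2783 + 0.11989609×0.7217 = 0.189432
  M+8: 0.11989609×0.2783 = 0.033367
Scale to base peak (0.372634) = 100: 25.2 : 83.3 : 100.0 : 50.8 : 9.0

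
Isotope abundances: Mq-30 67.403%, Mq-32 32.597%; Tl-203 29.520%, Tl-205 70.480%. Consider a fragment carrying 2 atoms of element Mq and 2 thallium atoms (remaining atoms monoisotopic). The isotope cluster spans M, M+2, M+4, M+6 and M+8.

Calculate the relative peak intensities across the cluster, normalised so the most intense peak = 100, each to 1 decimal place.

9.5 : 54.4 : 100.0 : 62.8 : 12.6

Element Mq pattern (n=2): 0.45431644 : 0.43942712 : 0.10625644
Thallium pattern (n=2): 0.08714304 : 0.41611392 : 0.49674304
Convolve the two distributions (both contribute in 2-u steps):
  M: 0.45431644×0.08714304 = 0.039591
  M+2: 0.45431644×0.41611392 + 0.43942712×0.08714304 = 0.227340
  M+4: 0.45431644×0.49674304 + 0.43942712×0.41611392 + 0.10625644×0.08714304 = 0.417790
  M+6: 0.43942712×0.49674304 + 0.10625644×0.41611392 = 0.262497
  M+8: 0.10625644×0.49674304 = 0.052782
Scale to base peak (0.417790) = 100: 9.5 : 54.4 : 100.0 : 62.8 : 12.6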